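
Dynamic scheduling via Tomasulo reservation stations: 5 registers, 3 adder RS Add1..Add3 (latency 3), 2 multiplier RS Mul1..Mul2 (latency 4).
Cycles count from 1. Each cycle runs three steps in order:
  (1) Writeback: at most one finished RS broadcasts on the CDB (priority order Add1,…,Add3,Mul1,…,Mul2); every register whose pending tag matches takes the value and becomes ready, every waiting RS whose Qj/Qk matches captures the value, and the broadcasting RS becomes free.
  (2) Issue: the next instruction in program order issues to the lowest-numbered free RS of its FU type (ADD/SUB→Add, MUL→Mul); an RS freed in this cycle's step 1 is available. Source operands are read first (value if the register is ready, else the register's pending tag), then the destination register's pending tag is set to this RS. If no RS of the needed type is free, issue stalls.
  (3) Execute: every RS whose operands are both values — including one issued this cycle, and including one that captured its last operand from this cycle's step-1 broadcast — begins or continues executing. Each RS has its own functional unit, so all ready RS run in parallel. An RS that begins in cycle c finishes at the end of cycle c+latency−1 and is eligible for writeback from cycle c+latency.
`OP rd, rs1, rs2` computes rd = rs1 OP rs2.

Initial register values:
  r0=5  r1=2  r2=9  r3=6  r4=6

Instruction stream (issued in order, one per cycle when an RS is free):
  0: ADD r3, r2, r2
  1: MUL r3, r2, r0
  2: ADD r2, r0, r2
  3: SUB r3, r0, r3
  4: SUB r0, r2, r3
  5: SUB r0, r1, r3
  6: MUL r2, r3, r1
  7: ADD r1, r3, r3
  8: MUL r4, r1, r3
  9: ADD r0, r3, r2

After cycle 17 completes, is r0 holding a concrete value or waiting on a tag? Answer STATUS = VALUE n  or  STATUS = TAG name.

STATUS = TAG Add1

c1: issue ADD r3<-Add1 | r0:5,r1:2,r2:9,r3:Add1,r4:6
c2: issue MUL r3<-Mul1 | r0:5,r1:2,r2:9,r3:Mul1,r4:6
c3: issue ADD r2<-Add2 | r0:5,r1:2,r2:Add2,r3:Mul1,r4:6
c4: CDB Add1=18; issue SUB r3<-Add1 | r0:5,r1:2,r2:Add2,r3:Add1,r4:6
c5: issue SUB r0<-Add3 | r0:Add3,r1:2,r2:Add2,r3:Add1,r4:6
c6: CDB Add2=14; issue SUB r0<-Add2 | r0:Add2,r1:2,r2:14,r3:Add1,r4:6
c7: CDB Mul1=45; issue MUL r2<-Mul1 | r0:Add2,r1:2,r2:Mul1,r3:Add1,r4:6
c8: stall | r0:Add2,r1:2,r2:Mul1,r3:Add1,r4:6
c9: stall | r0:Add2,r1:2,r2:Mul1,r3:Add1,r4:6
c10: CDB Add1=-40; issue ADD r1<-Add1 | r0:Add2,r1:Add1,r2:Mul1,r3:-40,r4:6
c11: issue MUL r4<-Mul2 | r0:Add2,r1:Add1,r2:Mul1,r3:-40,r4:Mul2
c12: stall | r0:Add2,r1:Add1,r2:Mul1,r3:-40,r4:Mul2
c13: CDB Add1=-80; issue ADD r0<-Add1 | r0:Add1,r1:-80,r2:Mul1,r3:-40,r4:Mul2
c14: CDB Add2=42 | r0:Add1,r1:-80,r2:Mul1,r3:-40,r4:Mul2
c15: CDB Add3=54 | r0:Add1,r1:-80,r2:Mul1,r3:-40,r4:Mul2
c16: CDB Mul1=-80 | r0:Add1,r1:-80,r2:-80,r3:-40,r4:Mul2
c17: CDB Mul2=3200 | r0:Add1,r1:-80,r2:-80,r3:-40,r4:3200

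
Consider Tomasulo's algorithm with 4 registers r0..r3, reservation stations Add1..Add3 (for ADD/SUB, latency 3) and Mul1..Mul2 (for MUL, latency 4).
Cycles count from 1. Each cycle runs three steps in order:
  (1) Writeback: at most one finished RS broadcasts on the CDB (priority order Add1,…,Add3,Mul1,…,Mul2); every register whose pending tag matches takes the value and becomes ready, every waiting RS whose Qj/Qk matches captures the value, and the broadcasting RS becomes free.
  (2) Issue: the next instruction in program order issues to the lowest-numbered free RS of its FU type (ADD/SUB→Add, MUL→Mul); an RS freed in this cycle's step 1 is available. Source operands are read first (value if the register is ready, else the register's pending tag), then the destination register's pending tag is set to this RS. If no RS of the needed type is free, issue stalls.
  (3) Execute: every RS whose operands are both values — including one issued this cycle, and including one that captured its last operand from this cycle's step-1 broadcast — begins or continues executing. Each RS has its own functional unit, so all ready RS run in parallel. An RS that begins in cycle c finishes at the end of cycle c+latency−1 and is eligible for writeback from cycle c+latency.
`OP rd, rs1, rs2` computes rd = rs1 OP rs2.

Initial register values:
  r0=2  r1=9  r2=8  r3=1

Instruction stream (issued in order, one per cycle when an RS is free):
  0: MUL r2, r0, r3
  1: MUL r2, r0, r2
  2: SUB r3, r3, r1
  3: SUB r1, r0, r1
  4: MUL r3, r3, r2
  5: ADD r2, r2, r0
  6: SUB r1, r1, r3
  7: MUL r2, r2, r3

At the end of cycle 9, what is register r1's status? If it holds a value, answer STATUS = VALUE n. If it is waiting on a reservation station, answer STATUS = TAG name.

STATUS = TAG Add2

c1: issue MUL r2<-Mul1 | r0:2,r1:9,r2:Mul1,r3:1
c2: issue MUL r2<-Mul2 | r0:2,r1:9,r2:Mul2,r3:1
c3: issue SUB r3<-Add1 | r0:2,r1:9,r2:Mul2,r3:Add1
c4: issue SUB r1<-Add2 | r0:2,r1:Add2,r2:Mul2,r3:Add1
c5: CDB Mul1=2; issue MUL r3<-Mul1 | r0:2,r1:Add2,r2:Mul2,r3:Mul1
c6: CDB Add1=-8; issue ADD r2<-Add1 | r0:2,r1:Add2,r2:Add1,r3:Mul1
c7: CDB Add2=-7; issue SUB r1<-Add2 | r0:2,r1:Add2,r2:Add1,r3:Mul1
c8: stall | r0:2,r1:Add2,r2:Add1,r3:Mul1
c9: CDB Mul2=4; issue MUL r2<-Mul2 | r0:2,r1:Add2,r2:Mul2,r3:Mul1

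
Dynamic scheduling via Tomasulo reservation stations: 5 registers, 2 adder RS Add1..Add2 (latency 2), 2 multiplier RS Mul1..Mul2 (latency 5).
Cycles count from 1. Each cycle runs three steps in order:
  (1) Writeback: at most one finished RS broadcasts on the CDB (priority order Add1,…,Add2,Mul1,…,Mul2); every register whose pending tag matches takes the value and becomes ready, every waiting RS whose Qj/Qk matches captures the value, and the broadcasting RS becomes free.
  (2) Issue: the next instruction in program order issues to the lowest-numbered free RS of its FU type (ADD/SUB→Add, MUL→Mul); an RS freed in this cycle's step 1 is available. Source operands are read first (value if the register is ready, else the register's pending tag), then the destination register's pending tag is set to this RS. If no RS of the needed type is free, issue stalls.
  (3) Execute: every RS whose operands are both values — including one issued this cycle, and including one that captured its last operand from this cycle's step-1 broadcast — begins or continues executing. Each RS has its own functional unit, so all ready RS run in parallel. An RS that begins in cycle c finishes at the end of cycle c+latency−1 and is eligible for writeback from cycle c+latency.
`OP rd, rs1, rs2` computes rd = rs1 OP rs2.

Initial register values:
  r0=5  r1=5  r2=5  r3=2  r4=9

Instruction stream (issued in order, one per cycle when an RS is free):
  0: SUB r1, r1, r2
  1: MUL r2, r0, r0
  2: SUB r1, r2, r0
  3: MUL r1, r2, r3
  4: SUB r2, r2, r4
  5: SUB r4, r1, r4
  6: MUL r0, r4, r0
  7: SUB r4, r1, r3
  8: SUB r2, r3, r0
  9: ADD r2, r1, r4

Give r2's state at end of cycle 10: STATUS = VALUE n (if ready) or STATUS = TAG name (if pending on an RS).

  c1: issue SUB r1<-Add1  regs: r0:5,r1:Add1,r2:5,r3:2,r4:9
  c2: issue MUL r2<-Mul1  regs: r0:5,r1:Add1,r2:Mul1,r3:2,r4:9
  c3: CDB Add1=0; issue SUB r1<-Add1  regs: r0:5,r1:Add1,r2:Mul1,r3:2,r4:9
  c4: issue MUL r1<-Mul2  regs: r0:5,r1:Mul2,r2:Mul1,r3:2,r4:9
  c5: issue SUB r2<-Add2  regs: r0:5,r1:Mul2,r2:Add2,r3:2,r4:9
  c6: stall  regs: r0:5,r1:Mul2,r2:Add2,r3:2,r4:9
  c7: CDB Mul1=25; stall  regs: r0:5,r1:Mul2,r2:Add2,r3:2,r4:9
  c8: stall  regs: r0:5,r1:Mul2,r2:Add2,r3:2,r4:9
  c9: CDB Add1=20; issue SUB r4<-Add1  regs: r0:5,r1:Mul2,r2:Add2,r3:2,r4:Add1
  c10: CDB Add2=16; issue MUL r0<-Mul1  regs: r0:Mul1,r1:Mul2,r2:16,r3:2,r4:Add1

STATUS = VALUE 16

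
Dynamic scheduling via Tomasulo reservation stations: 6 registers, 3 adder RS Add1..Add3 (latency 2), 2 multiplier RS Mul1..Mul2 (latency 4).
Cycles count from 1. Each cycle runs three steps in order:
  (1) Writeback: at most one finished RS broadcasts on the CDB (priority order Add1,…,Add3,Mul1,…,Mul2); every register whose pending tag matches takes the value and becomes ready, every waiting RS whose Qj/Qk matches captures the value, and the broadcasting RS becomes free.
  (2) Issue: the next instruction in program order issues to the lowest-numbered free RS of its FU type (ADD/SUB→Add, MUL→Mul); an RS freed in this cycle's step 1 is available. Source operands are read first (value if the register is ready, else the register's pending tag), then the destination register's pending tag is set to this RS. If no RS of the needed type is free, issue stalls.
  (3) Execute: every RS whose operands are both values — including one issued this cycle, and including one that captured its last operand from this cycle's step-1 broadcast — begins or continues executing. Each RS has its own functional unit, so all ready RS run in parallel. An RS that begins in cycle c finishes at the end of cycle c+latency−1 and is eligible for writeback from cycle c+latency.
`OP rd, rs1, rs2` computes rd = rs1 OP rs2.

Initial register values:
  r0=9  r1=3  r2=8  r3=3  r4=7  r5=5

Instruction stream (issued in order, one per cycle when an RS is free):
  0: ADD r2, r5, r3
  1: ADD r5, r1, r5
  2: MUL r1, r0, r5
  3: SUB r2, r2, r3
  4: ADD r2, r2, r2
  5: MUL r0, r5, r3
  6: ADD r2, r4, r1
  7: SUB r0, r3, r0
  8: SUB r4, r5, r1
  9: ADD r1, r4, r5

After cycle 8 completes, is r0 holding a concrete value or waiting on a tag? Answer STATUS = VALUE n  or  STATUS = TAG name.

c1: issue ADD r2<-Add1 | r0:9,r1:3,r2:Add1,r3:3,r4:7,r5:5
c2: issue ADD r5<-Add2 | r0:9,r1:3,r2:Add1,r3:3,r4:7,r5:Add2
c3: CDB Add1=8; issue MUL r1<-Mul1 | r0:9,r1:Mul1,r2:8,r3:3,r4:7,r5:Add2
c4: CDB Add2=8; issue SUB r2<-Add1 | r0:9,r1:Mul1,r2:Add1,r3:3,r4:7,r5:8
c5: issue ADD r2<-Add2 | r0:9,r1:Mul1,r2:Add2,r3:3,r4:7,r5:8
c6: CDB Add1=5; issue MUL r0<-Mul2 | r0:Mul2,r1:Mul1,r2:Add2,r3:3,r4:7,r5:8
c7: issue ADD r2<-Add1 | r0:Mul2,r1:Mul1,r2:Add1,r3:3,r4:7,r5:8
c8: CDB Add2=10; issue SUB r0<-Add2 | r0:Add2,r1:Mul1,r2:Add1,r3:3,r4:7,r5:8

STATUS = TAG Add2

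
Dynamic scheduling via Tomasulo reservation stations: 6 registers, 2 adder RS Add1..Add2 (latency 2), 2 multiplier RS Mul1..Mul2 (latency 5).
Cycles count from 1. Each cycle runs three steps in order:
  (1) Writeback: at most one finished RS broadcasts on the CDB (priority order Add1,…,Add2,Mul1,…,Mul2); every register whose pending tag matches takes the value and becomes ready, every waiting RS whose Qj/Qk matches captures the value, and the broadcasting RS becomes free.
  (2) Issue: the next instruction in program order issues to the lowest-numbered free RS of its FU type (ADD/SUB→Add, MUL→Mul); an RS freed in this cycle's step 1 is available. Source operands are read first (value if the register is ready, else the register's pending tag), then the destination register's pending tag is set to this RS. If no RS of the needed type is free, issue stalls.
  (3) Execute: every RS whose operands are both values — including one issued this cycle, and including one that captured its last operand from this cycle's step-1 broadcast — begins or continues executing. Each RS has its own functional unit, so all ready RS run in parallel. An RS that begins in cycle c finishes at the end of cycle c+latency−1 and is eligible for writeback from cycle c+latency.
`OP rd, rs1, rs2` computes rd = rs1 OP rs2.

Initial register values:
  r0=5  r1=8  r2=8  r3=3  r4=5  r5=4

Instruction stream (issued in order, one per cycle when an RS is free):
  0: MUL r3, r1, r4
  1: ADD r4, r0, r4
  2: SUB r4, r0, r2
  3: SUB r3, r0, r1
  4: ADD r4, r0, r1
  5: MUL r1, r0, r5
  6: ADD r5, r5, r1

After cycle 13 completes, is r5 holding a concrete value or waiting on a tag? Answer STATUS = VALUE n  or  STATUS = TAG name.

c1: issue MUL r3<-Mul1 | r0:5,r1:8,r2:8,r3:Mul1,r4:5,r5:4
c2: issue ADD r4<-Add1 | r0:5,r1:8,r2:8,r3:Mul1,r4:Add1,r5:4
c3: issue SUB r4<-Add2 | r0:5,r1:8,r2:8,r3:Mul1,r4:Add2,r5:4
c4: CDB Add1=10; issue SUB r3<-Add1 | r0:5,r1:8,r2:8,r3:Add1,r4:Add2,r5:4
c5: CDB Add2=-3; issue ADD r4<-Add2 | r0:5,r1:8,r2:8,r3:Add1,r4:Add2,r5:4
c6: CDB Add1=-3; issue MUL r1<-Mul2 | r0:5,r1:Mul2,r2:8,r3:-3,r4:Add2,r5:4
c7: CDB Add2=13; issue ADD r5<-Add1 | r0:5,r1:Mul2,r2:8,r3:-3,r4:13,r5:Add1
c8: CDB Mul1=40 | r0:5,r1:Mul2,r2:8,r3:-3,r4:13,r5:Add1
c9: - | r0:5,r1:Mul2,r2:8,r3:-3,r4:13,r5:Add1
c10: - | r0:5,r1:Mul2,r2:8,r3:-3,r4:13,r5:Add1
c11: CDB Mul2=20 | r0:5,r1:20,r2:8,r3:-3,r4:13,r5:Add1
c12: - | r0:5,r1:20,r2:8,r3:-3,r4:13,r5:Add1
c13: CDB Add1=24 | r0:5,r1:20,r2:8,r3:-3,r4:13,r5:24

STATUS = VALUE 24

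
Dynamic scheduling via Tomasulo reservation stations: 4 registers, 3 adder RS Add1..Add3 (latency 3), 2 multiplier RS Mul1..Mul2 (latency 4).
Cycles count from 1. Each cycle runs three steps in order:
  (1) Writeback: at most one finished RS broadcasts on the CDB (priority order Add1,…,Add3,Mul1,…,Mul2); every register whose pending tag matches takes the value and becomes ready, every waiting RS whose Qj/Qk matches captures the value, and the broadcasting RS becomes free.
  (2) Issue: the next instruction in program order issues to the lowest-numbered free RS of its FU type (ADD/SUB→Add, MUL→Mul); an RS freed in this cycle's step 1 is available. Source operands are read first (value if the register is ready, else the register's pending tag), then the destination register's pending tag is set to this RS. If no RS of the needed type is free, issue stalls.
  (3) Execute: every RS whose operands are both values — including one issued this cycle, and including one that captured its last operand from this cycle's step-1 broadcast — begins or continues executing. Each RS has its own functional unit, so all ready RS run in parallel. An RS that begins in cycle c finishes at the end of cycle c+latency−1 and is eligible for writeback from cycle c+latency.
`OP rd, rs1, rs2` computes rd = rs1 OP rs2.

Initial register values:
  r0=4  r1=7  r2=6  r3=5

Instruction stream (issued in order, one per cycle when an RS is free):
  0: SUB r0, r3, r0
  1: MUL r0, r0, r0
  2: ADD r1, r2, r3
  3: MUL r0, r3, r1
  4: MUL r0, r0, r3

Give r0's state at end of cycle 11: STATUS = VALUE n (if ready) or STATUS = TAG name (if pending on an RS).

  c1: issue SUB r0<-Add1  regs: r0:Add1,r1:7,r2:6,r3:5
  c2: issue MUL r0<-Mul1  regs: r0:Mul1,r1:7,r2:6,r3:5
  c3: issue ADD r1<-Add2  regs: r0:Mul1,r1:Add2,r2:6,r3:5
  c4: CDB Add1=1; issue MUL r0<-Mul2  regs: r0:Mul2,r1:Add2,r2:6,r3:5
  c5: stall  regs: r0:Mul2,r1:Add2,r2:6,r3:5
  c6: CDB Add2=11; stall  regs: r0:Mul2,r1:11,r2:6,r3:5
  c7: stall  regs: r0:Mul2,r1:11,r2:6,r3:5
  c8: CDB Mul1=1; issue MUL r0<-Mul1  regs: r0:Mul1,r1:11,r2:6,r3:5
  c9: -  regs: r0:Mul1,r1:11,r2:6,r3:5
  c10: CDB Mul2=55  regs: r0:Mul1,r1:11,r2:6,r3:5
  c11: -  regs: r0:Mul1,r1:11,r2:6,r3:5

STATUS = TAG Mul1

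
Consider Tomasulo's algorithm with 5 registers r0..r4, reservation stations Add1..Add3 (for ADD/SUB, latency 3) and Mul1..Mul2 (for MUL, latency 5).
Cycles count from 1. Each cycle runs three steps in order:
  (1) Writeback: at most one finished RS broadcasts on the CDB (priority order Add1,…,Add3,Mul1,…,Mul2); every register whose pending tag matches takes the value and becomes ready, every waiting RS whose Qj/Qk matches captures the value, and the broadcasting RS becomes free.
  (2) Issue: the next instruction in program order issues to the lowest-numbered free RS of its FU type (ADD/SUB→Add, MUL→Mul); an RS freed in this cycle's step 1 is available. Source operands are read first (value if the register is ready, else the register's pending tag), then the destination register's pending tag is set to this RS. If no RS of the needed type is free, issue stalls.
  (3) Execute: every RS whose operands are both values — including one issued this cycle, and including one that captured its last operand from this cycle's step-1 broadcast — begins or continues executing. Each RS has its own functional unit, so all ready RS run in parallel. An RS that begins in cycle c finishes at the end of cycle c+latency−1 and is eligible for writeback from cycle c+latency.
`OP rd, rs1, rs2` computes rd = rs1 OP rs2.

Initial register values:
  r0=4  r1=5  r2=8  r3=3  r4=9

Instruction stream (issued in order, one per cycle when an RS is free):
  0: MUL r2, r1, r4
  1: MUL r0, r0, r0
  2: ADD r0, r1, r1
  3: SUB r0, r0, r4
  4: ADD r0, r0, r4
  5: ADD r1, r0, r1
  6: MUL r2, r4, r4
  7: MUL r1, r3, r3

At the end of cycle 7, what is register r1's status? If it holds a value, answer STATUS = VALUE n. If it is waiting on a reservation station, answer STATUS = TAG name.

  c1: issue MUL r2<-Mul1  regs: r0:4,r1:5,r2:Mul1,r3:3,r4:9
  c2: issue MUL r0<-Mul2  regs: r0:Mul2,r1:5,r2:Mul1,r3:3,r4:9
  c3: issue ADD r0<-Add1  regs: r0:Add1,r1:5,r2:Mul1,r3:3,r4:9
  c4: issue SUB r0<-Add2  regs: r0:Add2,r1:5,r2:Mul1,r3:3,r4:9
  c5: issue ADD r0<-Add3  regs: r0:Add3,r1:5,r2:Mul1,r3:3,r4:9
  c6: CDB Add1=10; issue ADD r1<-Add1  regs: r0:Add3,r1:Add1,r2:Mul1,r3:3,r4:9
  c7: CDB Mul1=45; issue MUL r2<-Mul1  regs: r0:Add3,r1:Add1,r2:Mul1,r3:3,r4:9

STATUS = TAG Add1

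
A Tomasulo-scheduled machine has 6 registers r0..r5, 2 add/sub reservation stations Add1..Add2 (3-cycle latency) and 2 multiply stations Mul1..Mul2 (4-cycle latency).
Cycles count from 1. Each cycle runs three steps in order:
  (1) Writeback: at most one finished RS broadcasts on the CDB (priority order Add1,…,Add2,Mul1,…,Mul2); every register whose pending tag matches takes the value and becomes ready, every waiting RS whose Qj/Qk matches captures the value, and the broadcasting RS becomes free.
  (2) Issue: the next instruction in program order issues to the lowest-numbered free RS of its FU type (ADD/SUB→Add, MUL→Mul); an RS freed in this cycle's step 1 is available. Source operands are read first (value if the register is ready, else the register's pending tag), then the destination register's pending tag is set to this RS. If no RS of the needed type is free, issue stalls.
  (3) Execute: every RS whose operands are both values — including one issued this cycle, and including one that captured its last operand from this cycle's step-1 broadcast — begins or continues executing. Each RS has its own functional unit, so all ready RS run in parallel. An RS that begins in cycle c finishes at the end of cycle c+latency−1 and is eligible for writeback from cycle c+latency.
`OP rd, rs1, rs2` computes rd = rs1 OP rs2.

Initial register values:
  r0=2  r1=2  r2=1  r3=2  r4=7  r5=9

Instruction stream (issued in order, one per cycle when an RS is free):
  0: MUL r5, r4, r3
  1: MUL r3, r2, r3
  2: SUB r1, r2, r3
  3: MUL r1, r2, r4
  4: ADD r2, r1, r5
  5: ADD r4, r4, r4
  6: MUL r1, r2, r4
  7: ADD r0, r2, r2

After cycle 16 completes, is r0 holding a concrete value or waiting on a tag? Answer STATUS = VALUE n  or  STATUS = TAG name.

  c1: issue MUL r5<-Mul1  regs: r0:2,r1:2,r2:1,r3:2,r4:7,r5:Mul1
  c2: issue MUL r3<-Mul2  regs: r0:2,r1:2,r2:1,r3:Mul2,r4:7,r5:Mul1
  c3: issue SUB r1<-Add1  regs: r0:2,r1:Add1,r2:1,r3:Mul2,r4:7,r5:Mul1
  c4: stall  regs: r0:2,r1:Add1,r2:1,r3:Mul2,r4:7,r5:Mul1
  c5: CDB Mul1=14; issue MUL r1<-Mul1  regs: r0:2,r1:Mul1,r2:1,r3:Mul2,r4:7,r5:14
  c6: CDB Mul2=2; issue ADD r2<-Add2  regs: r0:2,r1:Mul1,r2:Add2,r3:2,r4:7,r5:14
  c7: stall  regs: r0:2,r1:Mul1,r2:Add2,r3:2,r4:7,r5:14
  c8: stall  regs: r0:2,r1:Mul1,r2:Add2,r3:2,r4:7,r5:14
  c9: CDB Add1=-1; issue ADD r4<-Add1  regs: r0:2,r1:Mul1,r2:Add2,r3:2,r4:Add1,r5:14
  c10: CDB Mul1=7; issue MUL r1<-Mul1  regs: r0:2,r1:Mul1,r2:Add2,r3:2,r4:Add1,r5:14
  c11: stall  regs: r0:2,r1:Mul1,r2:Add2,r3:2,r4:Add1,r5:14
  c12: CDB Add1=14; issue ADD r0<-Add1  regs: r0:Add1,r1:Mul1,r2:Add2,r3:2,r4:14,r5:14
  c13: CDB Add2=21  regs: r0:Add1,r1:Mul1,r2:21,r3:2,r4:14,r5:14
  c14: -  regs: r0:Add1,r1:Mul1,r2:21,r3:2,r4:14,r5:14
  c15: -  regs: r0:Add1,r1:Mul1,r2:21,r3:2,r4:14,r5:14
  c16: CDB Add1=42  regs: r0:42,r1:Mul1,r2:21,r3:2,r4:14,r5:14

STATUS = VALUE 42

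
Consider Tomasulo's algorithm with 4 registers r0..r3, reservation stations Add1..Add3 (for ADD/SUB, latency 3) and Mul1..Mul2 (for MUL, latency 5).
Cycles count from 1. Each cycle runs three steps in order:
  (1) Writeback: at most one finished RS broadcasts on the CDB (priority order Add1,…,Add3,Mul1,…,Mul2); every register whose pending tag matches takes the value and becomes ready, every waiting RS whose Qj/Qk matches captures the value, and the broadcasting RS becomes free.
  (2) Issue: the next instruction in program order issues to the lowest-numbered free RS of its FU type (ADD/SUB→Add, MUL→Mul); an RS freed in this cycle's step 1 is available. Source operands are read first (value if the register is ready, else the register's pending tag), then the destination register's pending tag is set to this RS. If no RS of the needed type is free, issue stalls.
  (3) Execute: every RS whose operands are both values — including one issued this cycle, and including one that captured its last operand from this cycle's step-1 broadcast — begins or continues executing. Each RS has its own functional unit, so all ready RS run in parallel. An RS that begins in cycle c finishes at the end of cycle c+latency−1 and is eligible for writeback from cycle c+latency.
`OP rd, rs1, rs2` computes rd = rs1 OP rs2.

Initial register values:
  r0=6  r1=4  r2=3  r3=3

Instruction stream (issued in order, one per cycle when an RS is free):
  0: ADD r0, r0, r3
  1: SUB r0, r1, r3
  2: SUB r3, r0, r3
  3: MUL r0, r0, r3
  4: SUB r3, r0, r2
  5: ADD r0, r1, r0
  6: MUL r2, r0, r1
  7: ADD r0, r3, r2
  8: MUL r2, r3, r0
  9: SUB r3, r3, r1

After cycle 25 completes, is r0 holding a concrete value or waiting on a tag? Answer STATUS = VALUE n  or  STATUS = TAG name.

c1: issue ADD r0<-Add1 | r0:Add1,r1:4,r2:3,r3:3
c2: issue SUB r0<-Add2 | r0:Add2,r1:4,r2:3,r3:3
c3: issue SUB r3<-Add3 | r0:Add2,r1:4,r2:3,r3:Add3
c4: CDB Add1=9; issue MUL r0<-Mul1 | r0:Mul1,r1:4,r2:3,r3:Add3
c5: CDB Add2=1; issue SUB r3<-Add1 | r0:Mul1,r1:4,r2:3,r3:Add1
c6: issue ADD r0<-Add2 | r0:Add2,r1:4,r2:3,r3:Add1
c7: issue MUL r2<-Mul2 | r0:Add2,r1:4,r2:Mul2,r3:Add1
c8: CDB Add3=-2; issue ADD r0<-Add3 | r0:Add3,r1:4,r2:Mul2,r3:Add1
c9: stall | r0:Add3,r1:4,r2:Mul2,r3:Add1
c10: stall | r0:Add3,r1:4,r2:Mul2,r3:Add1
c11: stall | r0:Add3,r1:4,r2:Mul2,r3:Add1
c12: stall | r0:Add3,r1:4,r2:Mul2,r3:Add1
c13: CDB Mul1=-2; issue MUL r2<-Mul1 | r0:Add3,r1:4,r2:Mul1,r3:Add1
c14: stall | r0:Add3,r1:4,r2:Mul1,r3:Add1
c15: stall | r0:Add3,r1:4,r2:Mul1,r3:Add1
c16: CDB Add1=-5; issue SUB r3<-Add1 | r0:Add3,r1:4,r2:Mul1,r3:Add1
c17: CDB Add2=2 | r0:Add3,r1:4,r2:Mul1,r3:Add1
c18: - | r0:Add3,r1:4,r2:Mul1,r3:Add1
c19: CDB Add1=-9 | r0:Add3,r1:4,r2:Mul1,r3:-9
c20: - | r0:Add3,r1:4,r2:Mul1,r3:-9
c21: - | r0:Add3,r1:4,r2:Mul1,r3:-9
c22: CDB Mul2=8 | r0:Add3,r1:4,r2:Mul1,r3:-9
c23: - | r0:Add3,r1:4,r2:Mul1,r3:-9
c24: - | r0:Add3,r1:4,r2:Mul1,r3:-9
c25: CDB Add3=3 | r0:3,r1:4,r2:Mul1,r3:-9

STATUS = VALUE 3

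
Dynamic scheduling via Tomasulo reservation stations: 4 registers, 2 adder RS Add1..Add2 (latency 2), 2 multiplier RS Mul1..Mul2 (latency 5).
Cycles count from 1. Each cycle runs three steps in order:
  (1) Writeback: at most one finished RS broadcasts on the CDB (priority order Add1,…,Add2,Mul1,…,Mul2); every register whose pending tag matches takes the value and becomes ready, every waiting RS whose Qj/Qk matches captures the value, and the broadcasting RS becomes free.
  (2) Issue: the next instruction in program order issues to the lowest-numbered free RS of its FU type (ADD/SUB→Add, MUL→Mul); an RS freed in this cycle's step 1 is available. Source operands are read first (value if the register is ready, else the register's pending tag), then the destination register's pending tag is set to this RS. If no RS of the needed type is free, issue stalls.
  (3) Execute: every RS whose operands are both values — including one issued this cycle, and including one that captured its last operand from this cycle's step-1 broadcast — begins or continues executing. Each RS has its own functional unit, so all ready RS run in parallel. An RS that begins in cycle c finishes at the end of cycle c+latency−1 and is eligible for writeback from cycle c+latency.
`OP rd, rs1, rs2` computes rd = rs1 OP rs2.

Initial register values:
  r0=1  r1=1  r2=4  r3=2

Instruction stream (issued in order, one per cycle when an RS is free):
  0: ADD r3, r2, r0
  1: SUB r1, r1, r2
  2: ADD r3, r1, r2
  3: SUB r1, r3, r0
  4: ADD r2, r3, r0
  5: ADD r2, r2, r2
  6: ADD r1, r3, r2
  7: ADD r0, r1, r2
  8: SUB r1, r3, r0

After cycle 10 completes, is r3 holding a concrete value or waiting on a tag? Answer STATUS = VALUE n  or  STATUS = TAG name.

  c1: issue ADD r3<-Add1  regs: r0:1,r1:1,r2:4,r3:Add1
  c2: issue SUB r1<-Add2  regs: r0:1,r1:Add2,r2:4,r3:Add1
  c3: CDB Add1=5; issue ADD r3<-Add1  regs: r0:1,r1:Add2,r2:4,r3:Add1
  c4: CDB Add2=-3; issue SUB r1<-Add2  regs: r0:1,r1:Add2,r2:4,r3:Add1
  c5: stall  regs: r0:1,r1:Add2,r2:4,r3:Add1
  c6: CDB Add1=1; issue ADD r2<-Add1  regs: r0:1,r1:Add2,r2:Add1,r3:1
  c7: stall  regs: r0:1,r1:Add2,r2:Add1,r3:1
  c8: CDB Add1=2; issue ADD r2<-Add1  regs: r0:1,r1:Add2,r2:Add1,r3:1
  c9: CDB Add2=0; issue ADD r1<-Add2  regs: r0:1,r1:Add2,r2:Add1,r3:1
  c10: CDB Add1=4; issue ADD r0<-Add1  regs: r0:Add1,r1:Add2,r2:4,r3:1

STATUS = VALUE 1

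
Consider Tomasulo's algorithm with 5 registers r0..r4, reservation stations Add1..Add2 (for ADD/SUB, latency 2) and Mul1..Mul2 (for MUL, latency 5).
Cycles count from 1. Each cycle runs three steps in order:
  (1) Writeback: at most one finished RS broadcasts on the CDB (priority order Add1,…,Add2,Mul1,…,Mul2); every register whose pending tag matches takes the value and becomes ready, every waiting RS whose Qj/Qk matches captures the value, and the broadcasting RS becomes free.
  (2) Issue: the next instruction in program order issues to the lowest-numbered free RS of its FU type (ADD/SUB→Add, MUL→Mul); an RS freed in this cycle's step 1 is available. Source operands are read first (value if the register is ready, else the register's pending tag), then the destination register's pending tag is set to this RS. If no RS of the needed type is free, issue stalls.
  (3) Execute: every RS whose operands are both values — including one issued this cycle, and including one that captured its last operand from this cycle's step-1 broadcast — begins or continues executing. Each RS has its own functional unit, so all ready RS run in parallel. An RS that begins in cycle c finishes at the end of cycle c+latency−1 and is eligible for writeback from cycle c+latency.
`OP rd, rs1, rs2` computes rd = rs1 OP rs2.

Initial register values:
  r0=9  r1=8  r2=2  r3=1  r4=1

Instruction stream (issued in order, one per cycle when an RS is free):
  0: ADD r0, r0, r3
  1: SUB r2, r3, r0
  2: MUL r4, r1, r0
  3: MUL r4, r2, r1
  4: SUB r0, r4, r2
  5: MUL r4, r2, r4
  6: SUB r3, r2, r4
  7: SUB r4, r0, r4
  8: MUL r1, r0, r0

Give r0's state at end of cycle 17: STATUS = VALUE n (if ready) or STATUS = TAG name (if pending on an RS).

cycle 1: issue ADD r0<-Add1 // r0:Add1,r1:8,r2:2,r3:1,r4:1
cycle 2: issue SUB r2<-Add2 // r0:Add1,r1:8,r2:Add2,r3:1,r4:1
cycle 3: CDB Add1=10; issue MUL r4<-Mul1 // r0:10,r1:8,r2:Add2,r3:1,r4:Mul1
cycle 4: issue MUL r4<-Mul2 // r0:10,r1:8,r2:Add2,r3:1,r4:Mul2
cycle 5: CDB Add2=-9; issue SUB r0<-Add1 // r0:Add1,r1:8,r2:-9,r3:1,r4:Mul2
cycle 6: stall // r0:Add1,r1:8,r2:-9,r3:1,r4:Mul2
cycle 7: stall // r0:Add1,r1:8,r2:-9,r3:1,r4:Mul2
cycle 8: CDB Mul1=80; issue MUL r4<-Mul1 // r0:Add1,r1:8,r2:-9,r3:1,r4:Mul1
cycle 9: issue SUB r3<-Add2 // r0:Add1,r1:8,r2:-9,r3:Add2,r4:Mul1
cycle 10: CDB Mul2=-72; stall // r0:Add1,r1:8,r2:-9,r3:Add2,r4:Mul1
cycle 11: stall // r0:Add1,r1:8,r2:-9,r3:Add2,r4:Mul1
cycle 12: CDB Add1=-63; issue SUB r4<-Add1 // r0:-63,r1:8,r2:-9,r3:Add2,r4:Add1
cycle 13: issue MUL r1<-Mul2 // r0:-63,r1:Mul2,r2:-9,r3:Add2,r4:Add1
cycle 14: - // r0:-63,r1:Mul2,r2:-9,r3:Add2,r4:Add1
cycle 15: CDB Mul1=648 // r0:-63,r1:Mul2,r2:-9,r3:Add2,r4:Add1
cycle 16: - // r0:-63,r1:Mul2,r2:-9,r3:Add2,r4:Add1
cycle 17: CDB Add1=-711 // r0:-63,r1:Mul2,r2:-9,r3:Add2,r4:-711

STATUS = VALUE -63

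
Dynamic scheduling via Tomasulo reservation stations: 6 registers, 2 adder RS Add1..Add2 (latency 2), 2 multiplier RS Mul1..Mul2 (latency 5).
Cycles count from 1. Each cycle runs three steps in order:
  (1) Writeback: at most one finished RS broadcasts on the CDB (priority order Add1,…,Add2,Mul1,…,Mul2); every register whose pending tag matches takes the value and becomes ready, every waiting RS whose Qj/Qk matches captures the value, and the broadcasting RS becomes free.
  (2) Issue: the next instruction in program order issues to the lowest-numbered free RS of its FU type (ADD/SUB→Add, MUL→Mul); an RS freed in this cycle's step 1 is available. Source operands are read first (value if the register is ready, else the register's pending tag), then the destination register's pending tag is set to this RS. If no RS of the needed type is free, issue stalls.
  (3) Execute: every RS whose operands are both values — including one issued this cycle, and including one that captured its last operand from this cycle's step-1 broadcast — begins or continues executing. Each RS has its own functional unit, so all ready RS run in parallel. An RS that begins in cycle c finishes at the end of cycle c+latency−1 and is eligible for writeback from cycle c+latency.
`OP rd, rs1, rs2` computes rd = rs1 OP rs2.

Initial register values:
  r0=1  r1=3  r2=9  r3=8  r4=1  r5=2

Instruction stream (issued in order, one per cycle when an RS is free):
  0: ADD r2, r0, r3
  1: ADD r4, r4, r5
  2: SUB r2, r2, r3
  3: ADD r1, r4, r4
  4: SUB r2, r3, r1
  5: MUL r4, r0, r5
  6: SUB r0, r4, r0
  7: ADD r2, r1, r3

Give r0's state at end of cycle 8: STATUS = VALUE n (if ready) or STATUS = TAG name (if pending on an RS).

STATUS = TAG Add2

c1: issue ADD r2<-Add1 | r0:1,r1:3,r2:Add1,r3:8,r4:1,r5:2
c2: issue ADD r4<-Add2 | r0:1,r1:3,r2:Add1,r3:8,r4:Add2,r5:2
c3: CDB Add1=9; issue SUB r2<-Add1 | r0:1,r1:3,r2:Add1,r3:8,r4:Add2,r5:2
c4: CDB Add2=3; issue ADD r1<-Add2 | r0:1,r1:Add2,r2:Add1,r3:8,r4:3,r5:2
c5: CDB Add1=1; issue SUB r2<-Add1 | r0:1,r1:Add2,r2:Add1,r3:8,r4:3,r5:2
c6: CDB Add2=6; issue MUL r4<-Mul1 | r0:1,r1:6,r2:Add1,r3:8,r4:Mul1,r5:2
c7: issue SUB r0<-Add2 | r0:Add2,r1:6,r2:Add1,r3:8,r4:Mul1,r5:2
c8: CDB Add1=2; issue ADD r2<-Add1 | r0:Add2,r1:6,r2:Add1,r3:8,r4:Mul1,r5:2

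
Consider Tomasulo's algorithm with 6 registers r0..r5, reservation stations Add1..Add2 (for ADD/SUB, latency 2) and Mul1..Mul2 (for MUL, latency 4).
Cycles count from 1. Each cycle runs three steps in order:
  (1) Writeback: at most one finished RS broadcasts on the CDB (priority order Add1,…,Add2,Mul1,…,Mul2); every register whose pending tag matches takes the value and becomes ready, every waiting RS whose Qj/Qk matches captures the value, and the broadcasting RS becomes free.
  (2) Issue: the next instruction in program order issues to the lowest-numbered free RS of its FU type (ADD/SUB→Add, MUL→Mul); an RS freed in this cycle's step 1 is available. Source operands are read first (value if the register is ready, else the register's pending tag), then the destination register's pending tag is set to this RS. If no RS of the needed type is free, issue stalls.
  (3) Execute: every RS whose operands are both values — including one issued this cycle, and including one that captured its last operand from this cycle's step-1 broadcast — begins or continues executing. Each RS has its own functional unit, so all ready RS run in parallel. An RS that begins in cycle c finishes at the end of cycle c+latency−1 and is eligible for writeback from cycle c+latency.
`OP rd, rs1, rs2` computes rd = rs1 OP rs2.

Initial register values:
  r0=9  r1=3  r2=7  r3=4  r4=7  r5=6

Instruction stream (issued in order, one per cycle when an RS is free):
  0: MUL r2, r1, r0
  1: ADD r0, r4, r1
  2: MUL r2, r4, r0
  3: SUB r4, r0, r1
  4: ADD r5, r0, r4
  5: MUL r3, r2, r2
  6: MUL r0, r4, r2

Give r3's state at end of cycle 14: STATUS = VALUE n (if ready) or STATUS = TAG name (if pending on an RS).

STATUS = VALUE 4900

cycle 1: issue MUL r2<-Mul1 // r0:9,r1:3,r2:Mul1,r3:4,r4:7,r5:6
cycle 2: issue ADD r0<-Add1 // r0:Add1,r1:3,r2:Mul1,r3:4,r4:7,r5:6
cycle 3: issue MUL r2<-Mul2 // r0:Add1,r1:3,r2:Mul2,r3:4,r4:7,r5:6
cycle 4: CDB Add1=10; issue SUB r4<-Add1 // r0:10,r1:3,r2:Mul2,r3:4,r4:Add1,r5:6
cycle 5: CDB Mul1=27; issue ADD r5<-Add2 // r0:10,r1:3,r2:Mul2,r3:4,r4:Add1,r5:Add2
cycle 6: CDB Add1=7; issue MUL r3<-Mul1 // r0:10,r1:3,r2:Mul2,r3:Mul1,r4:7,r5:Add2
cycle 7: stall // r0:10,r1:3,r2:Mul2,r3:Mul1,r4:7,r5:Add2
cycle 8: CDB Add2=17; stall // r0:10,r1:3,r2:Mul2,r3:Mul1,r4:7,r5:17
cycle 9: CDB Mul2=70; issue MUL r0<-Mul2 // r0:Mul2,r1:3,r2:70,r3:Mul1,r4:7,r5:17
cycle 10: - // r0:Mul2,r1:3,r2:70,r3:Mul1,r4:7,r5:17
cycle 11: - // r0:Mul2,r1:3,r2:70,r3:Mul1,r4:7,r5:17
cycle 12: - // r0:Mul2,r1:3,r2:70,r3:Mul1,r4:7,r5:17
cycle 13: CDB Mul1=4900 // r0:Mul2,r1:3,r2:70,r3:4900,r4:7,r5:17
cycle 14: CDB Mul2=490 // r0:490,r1:3,r2:70,r3:4900,r4:7,r5:17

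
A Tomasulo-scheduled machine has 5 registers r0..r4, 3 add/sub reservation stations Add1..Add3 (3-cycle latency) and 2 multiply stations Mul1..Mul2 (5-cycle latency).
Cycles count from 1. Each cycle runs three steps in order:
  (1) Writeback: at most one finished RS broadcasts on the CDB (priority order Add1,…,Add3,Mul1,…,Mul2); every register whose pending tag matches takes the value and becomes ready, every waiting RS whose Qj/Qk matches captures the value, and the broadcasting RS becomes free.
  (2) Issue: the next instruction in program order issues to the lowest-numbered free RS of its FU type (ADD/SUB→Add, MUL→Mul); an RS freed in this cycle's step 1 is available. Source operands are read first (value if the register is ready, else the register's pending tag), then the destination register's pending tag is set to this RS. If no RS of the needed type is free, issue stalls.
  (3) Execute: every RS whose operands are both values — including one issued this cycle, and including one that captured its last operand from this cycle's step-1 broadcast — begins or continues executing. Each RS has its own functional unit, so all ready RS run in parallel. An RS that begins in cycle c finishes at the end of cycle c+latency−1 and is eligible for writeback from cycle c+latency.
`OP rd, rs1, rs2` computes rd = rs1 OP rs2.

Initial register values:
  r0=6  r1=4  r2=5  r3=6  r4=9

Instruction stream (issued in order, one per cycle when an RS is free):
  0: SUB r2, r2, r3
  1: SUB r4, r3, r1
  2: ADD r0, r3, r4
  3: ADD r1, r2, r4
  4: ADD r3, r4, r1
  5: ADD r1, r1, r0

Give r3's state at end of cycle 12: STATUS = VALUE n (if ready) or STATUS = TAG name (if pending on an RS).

STATUS = VALUE 3

  c1: issue SUB r2<-Add1  regs: r0:6,r1:4,r2:Add1,r3:6,r4:9
  c2: issue SUB r4<-Add2  regs: r0:6,r1:4,r2:Add1,r3:6,r4:Add2
  c3: issue ADD r0<-Add3  regs: r0:Add3,r1:4,r2:Add1,r3:6,r4:Add2
  c4: CDB Add1=-1; issue ADD r1<-Add1  regs: r0:Add3,r1:Add1,r2:-1,r3:6,r4:Add2
  c5: CDB Add2=2; issue ADD r3<-Add2  regs: r0:Add3,r1:Add1,r2:-1,r3:Add2,r4:2
  c6: stall  regs: r0:Add3,r1:Add1,r2:-1,r3:Add2,r4:2
  c7: stall  regs: r0:Add3,r1:Add1,r2:-1,r3:Add2,r4:2
  c8: CDB Add1=1; issue ADD r1<-Add1  regs: r0:Add3,r1:Add1,r2:-1,r3:Add2,r4:2
  c9: CDB Add3=8  regs: r0:8,r1:Add1,r2:-1,r3:Add2,r4:2
  c10: -  regs: r0:8,r1:Add1,r2:-1,r3:Add2,r4:2
  c11: CDB Add2=3  regs: r0:8,r1:Add1,r2:-1,r3:3,r4:2
  c12: CDB Add1=9  regs: r0:8,r1:9,r2:-1,r3:3,r4:2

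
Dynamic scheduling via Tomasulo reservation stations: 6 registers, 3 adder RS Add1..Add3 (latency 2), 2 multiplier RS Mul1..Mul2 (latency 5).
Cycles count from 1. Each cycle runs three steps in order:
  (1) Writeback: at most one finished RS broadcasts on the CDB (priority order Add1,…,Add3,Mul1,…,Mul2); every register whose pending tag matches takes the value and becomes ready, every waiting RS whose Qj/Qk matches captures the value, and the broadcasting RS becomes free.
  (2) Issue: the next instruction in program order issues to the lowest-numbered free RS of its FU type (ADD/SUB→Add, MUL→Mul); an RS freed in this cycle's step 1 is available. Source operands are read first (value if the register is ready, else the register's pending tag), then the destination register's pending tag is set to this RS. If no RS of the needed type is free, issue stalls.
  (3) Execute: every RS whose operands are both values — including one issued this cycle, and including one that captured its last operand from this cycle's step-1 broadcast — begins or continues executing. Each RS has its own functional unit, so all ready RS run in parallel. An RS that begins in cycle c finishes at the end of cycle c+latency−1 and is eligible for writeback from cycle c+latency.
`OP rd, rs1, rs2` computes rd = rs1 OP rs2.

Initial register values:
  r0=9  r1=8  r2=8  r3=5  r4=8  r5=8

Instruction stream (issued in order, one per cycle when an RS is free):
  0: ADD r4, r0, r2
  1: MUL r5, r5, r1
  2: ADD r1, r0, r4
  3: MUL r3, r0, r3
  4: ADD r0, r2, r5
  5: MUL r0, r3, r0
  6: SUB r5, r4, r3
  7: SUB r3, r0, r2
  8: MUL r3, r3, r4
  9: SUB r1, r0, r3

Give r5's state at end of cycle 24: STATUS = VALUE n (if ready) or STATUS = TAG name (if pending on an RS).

STATUS = VALUE -28

cycle 1: issue ADD r4<-Add1 // r0:9,r1:8,r2:8,r3:5,r4:Add1,r5:8
cycle 2: issue MUL r5<-Mul1 // r0:9,r1:8,r2:8,r3:5,r4:Add1,r5:Mul1
cycle 3: CDB Add1=17; issue ADD r1<-Add1 // r0:9,r1:Add1,r2:8,r3:5,r4:17,r5:Mul1
cycle 4: issue MUL r3<-Mul2 // r0:9,r1:Add1,r2:8,r3:Mul2,r4:17,r5:Mul1
cycle 5: CDB Add1=26; issue ADD r0<-Add1 // r0:Add1,r1:26,r2:8,r3:Mul2,r4:17,r5:Mul1
cycle 6: stall // r0:Add1,r1:26,r2:8,r3:Mul2,r4:17,r5:Mul1
cycle 7: CDB Mul1=64; issue MUL r0<-Mul1 // r0:Mul1,r1:26,r2:8,r3:Mul2,r4:17,r5:64
cycle 8: issue SUB r5<-Add2 // r0:Mul1,r1:26,r2:8,r3:Mul2,r4:17,r5:Add2
cycle 9: CDB Add1=72; issue SUB r3<-Add1 // r0:Mul1,r1:26,r2:8,r3:Add1,r4:17,r5:Add2
cycle 10: CDB Mul2=45; issue MUL r3<-Mul2 // r0:Mul1,r1:26,r2:8,r3:Mul2,r4:17,r5:Add2
cycle 11: issue SUB r1<-Add3 // r0:Mul1,r1:Add3,r2:8,r3:Mul2,r4:17,r5:Add2
cycle 12: CDB Add2=-28 // r0:Mul1,r1:Add3,r2:8,r3:Mul2,r4:17,r5:-28
cycle 13: - // r0:Mul1,r1:Add3,r2:8,r3:Mul2,r4:17,r5:-28
cycle 14: - // r0:Mul1,r1:Add3,r2:8,r3:Mul2,r4:17,r5:-28
cycle 15: CDB Mul1=3240 // r0:3240,r1:Add3,r2:8,r3:Mul2,r4:17,r5:-28
cycle 16: - // r0:3240,r1:Add3,r2:8,r3:Mul2,r4:17,r5:-28
cycle 17: CDB Add1=3232 // r0:3240,r1:Add3,r2:8,r3:Mul2,r4:17,r5:-28
cycle 18: - // r0:3240,r1:Add3,r2:8,r3:Mul2,r4:17,r5:-28
cycle 19: - // r0:3240,r1:Add3,r2:8,r3:Mul2,r4:17,r5:-28
cycle 20: - // r0:3240,r1:Add3,r2:8,r3:Mul2,r4:17,r5:-28
cycle 21: - // r0:3240,r1:Add3,r2:8,r3:Mul2,r4:17,r5:-28
cycle 22: CDB Mul2=54944 // r0:3240,r1:Add3,r2:8,r3:54944,r4:17,r5:-28
cycle 23: - // r0:3240,r1:Add3,r2:8,r3:54944,r4:17,r5:-28
cycle 24: CDB Add3=-51704 // r0:3240,r1:-51704,r2:8,r3:54944,r4:17,r5:-28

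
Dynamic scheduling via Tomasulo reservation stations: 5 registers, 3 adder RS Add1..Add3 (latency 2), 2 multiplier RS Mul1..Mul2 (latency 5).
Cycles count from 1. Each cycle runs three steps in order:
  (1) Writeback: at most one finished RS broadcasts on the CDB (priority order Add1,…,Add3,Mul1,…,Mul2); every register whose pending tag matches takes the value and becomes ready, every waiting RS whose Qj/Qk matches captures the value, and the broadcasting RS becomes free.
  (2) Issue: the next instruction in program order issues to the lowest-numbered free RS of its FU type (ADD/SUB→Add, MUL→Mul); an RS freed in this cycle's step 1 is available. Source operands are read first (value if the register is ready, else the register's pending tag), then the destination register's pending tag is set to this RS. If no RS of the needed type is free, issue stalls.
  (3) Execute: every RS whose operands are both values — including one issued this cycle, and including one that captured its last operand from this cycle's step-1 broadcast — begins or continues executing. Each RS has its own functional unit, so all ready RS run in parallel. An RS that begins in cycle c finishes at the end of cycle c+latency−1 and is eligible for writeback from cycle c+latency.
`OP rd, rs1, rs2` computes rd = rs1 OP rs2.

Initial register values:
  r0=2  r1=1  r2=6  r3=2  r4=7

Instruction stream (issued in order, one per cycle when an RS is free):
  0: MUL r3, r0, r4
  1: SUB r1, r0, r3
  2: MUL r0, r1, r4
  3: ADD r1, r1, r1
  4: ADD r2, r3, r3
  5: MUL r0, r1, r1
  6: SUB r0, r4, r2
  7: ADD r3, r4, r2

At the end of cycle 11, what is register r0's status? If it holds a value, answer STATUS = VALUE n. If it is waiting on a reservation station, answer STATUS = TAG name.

cycle 1: issue MUL r3<-Mul1 // r0:2,r1:1,r2:6,r3:Mul1,r4:7
cycle 2: issue SUB r1<-Add1 // r0:2,r1:Add1,r2:6,r3:Mul1,r4:7
cycle 3: issue MUL r0<-Mul2 // r0:Mul2,r1:Add1,r2:6,r3:Mul1,r4:7
cycle 4: issue ADD r1<-Add2 // r0:Mul2,r1:Add2,r2:6,r3:Mul1,r4:7
cycle 5: issue ADD r2<-Add3 // r0:Mul2,r1:Add2,r2:Add3,r3:Mul1,r4:7
cycle 6: CDB Mul1=14; issue MUL r0<-Mul1 // r0:Mul1,r1:Add2,r2:Add3,r3:14,r4:7
cycle 7: stall // r0:Mul1,r1:Add2,r2:Add3,r3:14,r4:7
cycle 8: CDB Add1=-12; issue SUB r0<-Add1 // r0:Add1,r1:Add2,r2:Add3,r3:14,r4:7
cycle 9: CDB Add3=28; issue ADD r3<-Add3 // r0:Add1,r1:Add2,r2:28,r3:Add3,r4:7
cycle 10: CDB Add2=-24 // r0:Add1,r1:-24,r2:28,r3:Add3,r4:7
cycle 11: CDB Add1=-21 // r0:-21,r1:-24,r2:28,r3:Add3,r4:7

STATUS = VALUE -21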